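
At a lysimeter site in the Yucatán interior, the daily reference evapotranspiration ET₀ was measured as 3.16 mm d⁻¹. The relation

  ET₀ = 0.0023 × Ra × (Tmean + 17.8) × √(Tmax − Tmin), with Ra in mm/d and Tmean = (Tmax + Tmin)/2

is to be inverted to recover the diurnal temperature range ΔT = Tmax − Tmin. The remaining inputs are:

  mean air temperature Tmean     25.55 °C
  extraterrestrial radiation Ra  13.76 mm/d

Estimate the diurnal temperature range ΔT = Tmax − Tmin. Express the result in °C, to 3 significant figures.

5.31 °C

√ΔT = ET₀ / [0.0023 × Ra × (Tmean+17.8)] = 3.16 / (0.0023 × 13.76 × 43.35) = 2.3033
ΔT = 2.3033² = 5.305 °C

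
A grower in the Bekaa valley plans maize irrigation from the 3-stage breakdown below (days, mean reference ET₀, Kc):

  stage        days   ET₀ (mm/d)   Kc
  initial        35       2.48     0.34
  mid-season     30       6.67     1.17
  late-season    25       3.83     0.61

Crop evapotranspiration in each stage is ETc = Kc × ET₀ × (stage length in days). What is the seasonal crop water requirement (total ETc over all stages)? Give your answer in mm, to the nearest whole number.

initial: 0.34 × 2.48 × 35 = 29.51 mm
mid-season: 1.17 × 6.67 × 30 = 234.12 mm
late-season: 0.61 × 3.83 × 25 = 58.41 mm
Seasonal total = 322.04 mm

322 mm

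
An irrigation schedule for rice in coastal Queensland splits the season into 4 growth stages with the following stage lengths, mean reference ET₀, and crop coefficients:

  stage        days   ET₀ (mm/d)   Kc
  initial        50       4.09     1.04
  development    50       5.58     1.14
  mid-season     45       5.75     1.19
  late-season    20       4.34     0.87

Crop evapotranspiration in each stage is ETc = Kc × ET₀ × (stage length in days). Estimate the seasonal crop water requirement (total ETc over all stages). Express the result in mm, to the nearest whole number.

initial: 1.04 × 4.09 × 50 = 212.68 mm
development: 1.14 × 5.58 × 50 = 318.06 mm
mid-season: 1.19 × 5.75 × 45 = 307.91 mm
late-season: 0.87 × 4.34 × 20 = 75.52 mm
Seasonal total = 914.17 mm

914 mm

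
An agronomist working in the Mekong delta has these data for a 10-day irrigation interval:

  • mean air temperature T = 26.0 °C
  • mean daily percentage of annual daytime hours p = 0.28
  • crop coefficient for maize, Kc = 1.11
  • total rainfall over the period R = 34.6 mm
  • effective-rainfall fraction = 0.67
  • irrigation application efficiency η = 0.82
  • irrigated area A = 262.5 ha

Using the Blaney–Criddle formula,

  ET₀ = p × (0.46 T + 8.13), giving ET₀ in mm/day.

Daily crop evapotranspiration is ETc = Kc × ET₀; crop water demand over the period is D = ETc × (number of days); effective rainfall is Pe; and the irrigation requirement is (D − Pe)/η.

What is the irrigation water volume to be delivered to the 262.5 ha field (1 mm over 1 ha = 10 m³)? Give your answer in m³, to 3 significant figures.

126000 m³

ET₀ = 0.28 × (0.46 × 26.0 + 8.13) = 0.28 × 20.090 = 5.6252 mm/d
ETc = Kc × ET₀ = 1.11 × 5.6252 = 6.2440 mm/d
Crop demand D = ETc × 10 d = 6.2440 × 10 = 62.440 mm
Pe = 0.67 × 34.6 = 23.182 mm
D − Pe = 62.440 − 23.182 = 39.258 mm
Gross irrigation = 39.258 / 0.82 = 47.876 mm
Volume = 47.876 mm × 262.5 ha × 10 = 125674.5 m³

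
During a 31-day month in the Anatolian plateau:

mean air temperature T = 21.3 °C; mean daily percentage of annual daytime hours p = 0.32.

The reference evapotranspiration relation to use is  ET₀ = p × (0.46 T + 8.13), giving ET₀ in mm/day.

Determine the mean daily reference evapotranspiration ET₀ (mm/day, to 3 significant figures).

5.74 mm/day

ET₀ = 0.32 × (0.46 × 21.3 + 8.13) = 0.32 × 17.928 = 5.7370 mm/d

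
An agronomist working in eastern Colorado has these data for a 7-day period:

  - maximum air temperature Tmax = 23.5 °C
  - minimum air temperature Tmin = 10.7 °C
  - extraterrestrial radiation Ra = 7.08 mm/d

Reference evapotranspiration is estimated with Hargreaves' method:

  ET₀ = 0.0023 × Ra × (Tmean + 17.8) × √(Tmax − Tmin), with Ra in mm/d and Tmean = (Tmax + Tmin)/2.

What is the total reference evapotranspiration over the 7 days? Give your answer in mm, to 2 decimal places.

Tmean = (23.5 + 10.7)/2 = 17.10 °C
ET₀ = 0.0023 × 7.08 × (17.10 + 17.8) × √12.8 = 0.0023 × 7.08 × 34.90 × 3.5777 = 2.0332 mm/d
Over 7 days: 2.0332 × 7 = 14.232 mm

14.23 mm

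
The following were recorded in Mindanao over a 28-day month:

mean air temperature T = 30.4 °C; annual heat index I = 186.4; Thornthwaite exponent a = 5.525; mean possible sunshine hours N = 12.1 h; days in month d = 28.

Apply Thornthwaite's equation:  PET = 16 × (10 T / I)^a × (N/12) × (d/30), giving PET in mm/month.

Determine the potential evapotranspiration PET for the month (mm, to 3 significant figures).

10T/I = 10 × 30.4 / 186.4 = 1.6309
(10T/I)^a = 1.6309^5.525 = 14.9163
Uncorrected PET = 16 × 14.9163 = 238.661 mm
Correction = (N/12)(d/30) = (12.1/12)(28/30) = 0.9411
PET = 238.661 × 0.9411 = 224.604 mm/month

225 mm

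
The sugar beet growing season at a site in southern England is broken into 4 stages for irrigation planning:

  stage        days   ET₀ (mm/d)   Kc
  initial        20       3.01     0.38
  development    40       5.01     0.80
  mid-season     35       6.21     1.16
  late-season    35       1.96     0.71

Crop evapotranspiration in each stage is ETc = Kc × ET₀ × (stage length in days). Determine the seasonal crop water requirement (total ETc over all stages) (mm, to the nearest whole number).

484 mm

initial: 0.38 × 3.01 × 20 = 22.88 mm
development: 0.80 × 5.01 × 40 = 160.32 mm
mid-season: 1.16 × 6.21 × 35 = 252.13 mm
late-season: 0.71 × 1.96 × 35 = 48.71 mm
Seasonal total = 484.04 mm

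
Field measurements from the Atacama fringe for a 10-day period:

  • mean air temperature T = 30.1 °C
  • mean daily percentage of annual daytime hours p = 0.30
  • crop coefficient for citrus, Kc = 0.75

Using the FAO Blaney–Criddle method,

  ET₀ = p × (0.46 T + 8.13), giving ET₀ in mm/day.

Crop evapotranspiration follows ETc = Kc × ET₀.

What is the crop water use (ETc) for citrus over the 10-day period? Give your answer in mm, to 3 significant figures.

ET₀ = 0.30 × (0.46 × 30.1 + 8.13) = 0.30 × 21.976 = 6.5928 mm/d
ETc = Kc × ET₀ = 0.75 × 6.5928 = 4.9446 mm/d
Over 10 days: 4.9446 × 10 = 49.446 mm

49.4 mm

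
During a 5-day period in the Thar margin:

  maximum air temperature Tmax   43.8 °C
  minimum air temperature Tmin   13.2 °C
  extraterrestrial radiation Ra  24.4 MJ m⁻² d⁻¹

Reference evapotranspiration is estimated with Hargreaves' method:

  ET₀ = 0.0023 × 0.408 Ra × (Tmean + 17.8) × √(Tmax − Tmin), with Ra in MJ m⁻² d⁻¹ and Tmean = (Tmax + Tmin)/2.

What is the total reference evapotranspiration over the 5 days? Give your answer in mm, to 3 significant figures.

29.3 mm

Tmean = (43.8 + 13.2)/2 = 28.50 °C
0.408 Ra = 0.408 × 24.4 = 9.9552 mm/d equivalent
ET₀ = 0.0023 × 9.9552 × (28.50 + 17.8) × √30.6 = 0.0023 × 9.9552 × 46.30 × 5.5317 = 5.8643 mm/d
Over 5 days: 5.8643 × 5 = 29.322 mm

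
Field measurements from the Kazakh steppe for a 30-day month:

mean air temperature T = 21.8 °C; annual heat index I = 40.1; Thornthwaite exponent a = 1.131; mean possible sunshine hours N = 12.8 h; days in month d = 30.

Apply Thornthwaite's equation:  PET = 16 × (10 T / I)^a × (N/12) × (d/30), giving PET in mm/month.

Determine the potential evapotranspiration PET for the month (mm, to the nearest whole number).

10T/I = 10 × 21.8 / 40.1 = 5.4364
(10T/I)^a = 5.4364^1.131 = 6.7864
Uncorrected PET = 16 × 6.7864 = 108.582 mm
Correction = (N/12)(d/30) = (12.8/12)(30/30) = 1.0667
PET = 108.582 × 1.0667 = 115.824 mm/month

116 mm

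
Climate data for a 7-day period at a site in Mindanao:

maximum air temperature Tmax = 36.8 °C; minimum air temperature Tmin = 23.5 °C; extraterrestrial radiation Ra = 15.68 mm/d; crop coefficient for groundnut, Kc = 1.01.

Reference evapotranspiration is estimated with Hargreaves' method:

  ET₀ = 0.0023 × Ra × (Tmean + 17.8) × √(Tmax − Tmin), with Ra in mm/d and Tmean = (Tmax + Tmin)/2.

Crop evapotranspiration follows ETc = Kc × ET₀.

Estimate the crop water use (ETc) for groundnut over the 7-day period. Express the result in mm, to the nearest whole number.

Tmean = (36.8 + 23.5)/2 = 30.15 °C
ET₀ = 0.0023 × 15.68 × (30.15 + 17.8) × √13.3 = 0.0023 × 15.68 × 47.95 × 3.6469 = 6.3065 mm/d
ETc = Kc × ET₀ = 1.01 × 6.3065 = 6.3696 mm/d
Over 7 days: 6.3696 × 7 = 44.587 mm

45 mm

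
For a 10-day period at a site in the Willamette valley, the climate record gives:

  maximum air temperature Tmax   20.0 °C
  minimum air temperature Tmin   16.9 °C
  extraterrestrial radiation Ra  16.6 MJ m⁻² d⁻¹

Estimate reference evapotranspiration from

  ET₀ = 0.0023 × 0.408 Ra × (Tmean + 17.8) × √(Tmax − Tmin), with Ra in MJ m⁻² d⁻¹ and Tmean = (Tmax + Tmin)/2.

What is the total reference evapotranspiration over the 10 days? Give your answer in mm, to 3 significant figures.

9.94 mm

Tmean = (20.0 + 16.9)/2 = 18.45 °C
0.408 Ra = 0.408 × 16.6 = 6.7728 mm/d equivalent
ET₀ = 0.0023 × 6.7728 × (18.45 + 17.8) × √3.1 = 0.0023 × 6.7728 × 36.25 × 1.7607 = 0.9942 mm/d
Over 10 days: 0.9942 × 10 = 9.942 mm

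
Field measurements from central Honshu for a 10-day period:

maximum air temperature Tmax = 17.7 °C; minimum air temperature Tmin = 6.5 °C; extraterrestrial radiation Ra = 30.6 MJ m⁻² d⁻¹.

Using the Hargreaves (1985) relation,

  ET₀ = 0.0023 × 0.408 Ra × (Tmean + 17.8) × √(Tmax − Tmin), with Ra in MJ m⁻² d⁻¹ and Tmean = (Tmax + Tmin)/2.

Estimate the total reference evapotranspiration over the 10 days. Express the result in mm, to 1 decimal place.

28.7 mm

Tmean = (17.7 + 6.5)/2 = 12.10 °C
0.408 Ra = 0.408 × 30.6 = 12.4848 mm/d equivalent
ET₀ = 0.0023 × 12.4848 × (12.10 + 17.8) × √11.2 = 0.0023 × 12.4848 × 29.90 × 3.3466 = 2.8733 mm/d
Over 10 days: 2.8733 × 10 = 28.733 mm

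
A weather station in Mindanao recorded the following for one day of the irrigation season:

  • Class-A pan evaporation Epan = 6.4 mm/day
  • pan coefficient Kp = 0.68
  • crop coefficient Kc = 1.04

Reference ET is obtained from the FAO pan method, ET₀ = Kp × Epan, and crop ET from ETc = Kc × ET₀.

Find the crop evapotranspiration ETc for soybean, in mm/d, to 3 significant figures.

ET₀ = 0.68 × 6.4 = 4.3520 mm/d
ETc = Kc × ET₀ = 1.04 × 4.3520 = 4.5261 mm/d

4.53 mm/d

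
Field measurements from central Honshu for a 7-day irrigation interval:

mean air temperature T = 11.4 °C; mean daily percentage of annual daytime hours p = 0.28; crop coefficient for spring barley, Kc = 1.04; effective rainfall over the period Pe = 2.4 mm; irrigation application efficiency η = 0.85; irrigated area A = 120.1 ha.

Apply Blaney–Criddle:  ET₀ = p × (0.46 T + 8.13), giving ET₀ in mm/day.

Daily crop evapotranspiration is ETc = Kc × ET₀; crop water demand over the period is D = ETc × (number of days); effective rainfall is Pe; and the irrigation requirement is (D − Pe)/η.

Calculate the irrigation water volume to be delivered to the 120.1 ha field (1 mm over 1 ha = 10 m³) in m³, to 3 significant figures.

35100 m³

ET₀ = 0.28 × (0.46 × 11.4 + 8.13) = 0.28 × 13.374 = 3.7447 mm/d
ETc = Kc × ET₀ = 1.04 × 3.7447 = 3.8945 mm/d
Crop demand D = ETc × 7 d = 3.8945 × 7 = 27.262 mm
D − Pe = 27.262 − 2.4 = 24.862 mm
Gross irrigation = 24.862 / 0.85 = 29.249 mm
Volume = 29.249 mm × 120.1 ha × 10 = 35128.0 m³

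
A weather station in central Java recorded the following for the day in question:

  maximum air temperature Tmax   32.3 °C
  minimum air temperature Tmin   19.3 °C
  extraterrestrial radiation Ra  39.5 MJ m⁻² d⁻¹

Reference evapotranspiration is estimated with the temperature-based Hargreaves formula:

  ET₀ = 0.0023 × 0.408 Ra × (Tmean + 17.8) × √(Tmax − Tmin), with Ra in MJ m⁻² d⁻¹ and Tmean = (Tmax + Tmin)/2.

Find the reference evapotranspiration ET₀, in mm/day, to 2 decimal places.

Tmean = (32.3 + 19.3)/2 = 25.80 °C
0.408 Ra = 0.408 × 39.5 = 16.1160 mm/d equivalent
ET₀ = 0.0023 × 16.1160 × (25.80 + 17.8) × √13.0 = 0.0023 × 16.1160 × 43.60 × 3.6056 = 5.8271 mm/d

5.83 mm/day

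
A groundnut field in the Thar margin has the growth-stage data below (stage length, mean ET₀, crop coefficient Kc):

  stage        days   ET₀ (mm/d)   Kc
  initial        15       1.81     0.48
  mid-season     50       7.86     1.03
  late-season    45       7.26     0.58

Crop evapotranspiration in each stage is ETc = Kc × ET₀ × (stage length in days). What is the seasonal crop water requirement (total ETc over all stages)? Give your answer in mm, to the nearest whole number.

607 mm

initial: 0.48 × 1.81 × 15 = 13.03 mm
mid-season: 1.03 × 7.86 × 50 = 404.79 mm
late-season: 0.58 × 7.26 × 45 = 189.49 mm
Seasonal total = 607.31 mm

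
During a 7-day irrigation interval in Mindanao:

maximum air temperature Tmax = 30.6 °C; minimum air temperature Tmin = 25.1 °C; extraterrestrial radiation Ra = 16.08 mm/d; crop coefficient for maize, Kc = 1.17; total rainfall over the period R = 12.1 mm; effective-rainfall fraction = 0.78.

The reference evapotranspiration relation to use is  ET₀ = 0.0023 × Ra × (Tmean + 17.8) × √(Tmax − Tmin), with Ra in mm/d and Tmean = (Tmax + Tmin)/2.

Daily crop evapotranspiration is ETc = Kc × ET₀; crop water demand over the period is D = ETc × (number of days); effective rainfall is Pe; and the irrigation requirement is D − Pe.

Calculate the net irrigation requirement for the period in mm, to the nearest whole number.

Tmean = (30.6 + 25.1)/2 = 27.85 °C
ET₀ = 0.0023 × 16.08 × (27.85 + 17.8) × √5.5 = 0.0023 × 16.08 × 45.65 × 2.3452 = 3.9594 mm/d
ETc = Kc × ET₀ = 1.17 × 3.9594 = 4.6325 mm/d
Crop demand D = ETc × 7 d = 4.6325 × 7 = 32.428 mm
Pe = 0.78 × 12.1 = 9.438 mm
D − Pe = 32.428 − 9.438 = 22.990 mm

23 mm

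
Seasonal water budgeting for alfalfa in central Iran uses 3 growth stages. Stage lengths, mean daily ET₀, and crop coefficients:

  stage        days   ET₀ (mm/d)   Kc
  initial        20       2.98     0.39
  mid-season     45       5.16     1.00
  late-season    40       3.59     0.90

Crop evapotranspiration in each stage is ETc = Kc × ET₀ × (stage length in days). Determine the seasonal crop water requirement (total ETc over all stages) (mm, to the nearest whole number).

initial: 0.39 × 2.98 × 20 = 23.24 mm
mid-season: 1.00 × 5.16 × 45 = 232.20 mm
late-season: 0.90 × 3.59 × 40 = 129.24 mm
Seasonal total = 384.68 mm

385 mm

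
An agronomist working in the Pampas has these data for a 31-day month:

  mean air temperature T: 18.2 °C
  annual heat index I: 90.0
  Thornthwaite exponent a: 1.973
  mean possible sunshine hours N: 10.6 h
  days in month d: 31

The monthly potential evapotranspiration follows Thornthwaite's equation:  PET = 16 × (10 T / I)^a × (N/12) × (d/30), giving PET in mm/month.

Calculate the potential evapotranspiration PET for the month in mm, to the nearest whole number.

59 mm

10T/I = 10 × 18.2 / 90.0 = 2.0222
(10T/I)^a = 2.0222^1.973 = 4.0123
Uncorrected PET = 16 × 4.0123 = 64.197 mm
Correction = (N/12)(d/30) = (10.6/12)(31/30) = 0.9128
PET = 64.197 × 0.9128 = 58.599 mm/month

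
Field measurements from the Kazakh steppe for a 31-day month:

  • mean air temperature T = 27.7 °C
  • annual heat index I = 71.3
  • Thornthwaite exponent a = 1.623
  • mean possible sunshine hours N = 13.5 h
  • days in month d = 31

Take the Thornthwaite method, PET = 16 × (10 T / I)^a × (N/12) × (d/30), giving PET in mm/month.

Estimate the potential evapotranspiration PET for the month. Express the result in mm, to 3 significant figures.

10T/I = 10 × 27.7 / 71.3 = 3.8850
(10T/I)^a = 3.8850^1.623 = 9.0486
Uncorrected PET = 16 × 9.0486 = 144.778 mm
Correction = (N/12)(d/30) = (13.5/12)(31/30) = 1.1625
PET = 144.778 × 1.1625 = 168.304 mm/month

168 mm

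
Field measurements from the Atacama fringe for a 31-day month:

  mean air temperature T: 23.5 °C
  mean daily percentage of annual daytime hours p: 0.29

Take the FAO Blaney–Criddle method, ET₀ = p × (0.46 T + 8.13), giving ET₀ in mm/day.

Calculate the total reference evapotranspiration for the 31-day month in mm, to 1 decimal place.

ET₀ = 0.29 × (0.46 × 23.5 + 8.13) = 0.29 × 18.940 = 5.4926 mm/d
Monthly total = 5.4926 × 31 = 170.271 mm

170.3 mm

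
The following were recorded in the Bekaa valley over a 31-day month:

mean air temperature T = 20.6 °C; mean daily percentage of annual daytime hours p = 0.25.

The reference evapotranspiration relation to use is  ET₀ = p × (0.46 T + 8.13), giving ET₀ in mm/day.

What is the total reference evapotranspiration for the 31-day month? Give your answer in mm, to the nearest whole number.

ET₀ = 0.25 × (0.46 × 20.6 + 8.13) = 0.25 × 17.606 = 4.4015 mm/d
Monthly total = 4.4015 × 31 = 136.447 mm

136 mm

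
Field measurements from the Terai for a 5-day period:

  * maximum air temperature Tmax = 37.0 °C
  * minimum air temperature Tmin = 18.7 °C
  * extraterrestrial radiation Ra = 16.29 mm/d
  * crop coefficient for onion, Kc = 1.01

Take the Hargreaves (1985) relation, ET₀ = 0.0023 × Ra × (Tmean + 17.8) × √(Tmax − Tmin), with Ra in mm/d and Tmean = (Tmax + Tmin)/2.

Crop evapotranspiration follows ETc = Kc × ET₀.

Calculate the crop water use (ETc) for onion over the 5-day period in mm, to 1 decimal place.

Tmean = (37.0 + 18.7)/2 = 27.85 °C
ET₀ = 0.0023 × 16.29 × (27.85 + 17.8) × √18.3 = 0.0023 × 16.29 × 45.65 × 4.2778 = 7.3166 mm/d
ETc = Kc × ET₀ = 1.01 × 7.3166 = 7.3898 mm/d
Over 5 days: 7.3898 × 5 = 36.949 mm

36.9 mm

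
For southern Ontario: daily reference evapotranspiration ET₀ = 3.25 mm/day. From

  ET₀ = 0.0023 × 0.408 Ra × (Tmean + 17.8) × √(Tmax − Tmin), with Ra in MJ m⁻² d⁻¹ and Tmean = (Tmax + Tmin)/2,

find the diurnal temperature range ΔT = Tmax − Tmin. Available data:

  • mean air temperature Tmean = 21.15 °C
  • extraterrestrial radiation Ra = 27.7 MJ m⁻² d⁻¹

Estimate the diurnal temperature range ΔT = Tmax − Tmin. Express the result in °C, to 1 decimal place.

10.3 °C

√ΔT = ET₀ / [0.0023 × 0.408 × Ra × (Tmean+17.8)] = 3.25 / (0.0023 × 11.3016 × 38.95) = 3.2100
ΔT = 3.2100² = 10.304 °C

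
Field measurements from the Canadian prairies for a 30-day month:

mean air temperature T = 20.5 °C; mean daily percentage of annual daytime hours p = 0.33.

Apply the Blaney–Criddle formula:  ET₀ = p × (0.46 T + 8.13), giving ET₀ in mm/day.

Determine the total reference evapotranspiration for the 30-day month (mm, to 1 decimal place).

173.8 mm

ET₀ = 0.33 × (0.46 × 20.5 + 8.13) = 0.33 × 17.560 = 5.7948 mm/d
Monthly total = 5.7948 × 30 = 173.844 mm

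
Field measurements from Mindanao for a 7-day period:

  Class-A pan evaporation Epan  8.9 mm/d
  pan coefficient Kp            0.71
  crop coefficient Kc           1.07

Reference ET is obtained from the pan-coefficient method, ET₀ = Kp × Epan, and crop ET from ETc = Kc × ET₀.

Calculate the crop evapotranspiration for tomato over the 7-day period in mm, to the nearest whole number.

47 mm

ET₀ = 0.71 × 8.9 = 6.3190 mm/d
ETc = Kc × ET₀ = 1.07 × 6.3190 = 6.7613 mm/d
Over 7 days: 6.7613 × 7 = 47.329 mm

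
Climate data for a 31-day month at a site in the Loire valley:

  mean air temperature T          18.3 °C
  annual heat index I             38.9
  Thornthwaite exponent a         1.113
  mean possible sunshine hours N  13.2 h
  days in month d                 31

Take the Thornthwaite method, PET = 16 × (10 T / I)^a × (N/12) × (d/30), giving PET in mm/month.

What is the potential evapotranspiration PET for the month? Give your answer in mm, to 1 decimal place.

10T/I = 10 × 18.3 / 38.9 = 4.7044
(10T/I)^a = 4.7044^1.113 = 5.6040
Uncorrected PET = 16 × 5.6040 = 89.664 mm
Correction = (N/12)(d/30) = (13.2/12)(31/30) = 1.1367
PET = 89.664 × 1.1367 = 101.921 mm/month

101.9 mm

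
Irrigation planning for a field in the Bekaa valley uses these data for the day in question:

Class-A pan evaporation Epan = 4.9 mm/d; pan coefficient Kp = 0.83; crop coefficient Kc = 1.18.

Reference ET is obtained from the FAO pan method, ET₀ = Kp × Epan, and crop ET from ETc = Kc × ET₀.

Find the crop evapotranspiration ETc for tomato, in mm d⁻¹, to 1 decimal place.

4.8 mm d⁻¹

ET₀ = 0.83 × 4.9 = 4.0670 mm/d
ETc = Kc × ET₀ = 1.18 × 4.0670 = 4.7991 mm/d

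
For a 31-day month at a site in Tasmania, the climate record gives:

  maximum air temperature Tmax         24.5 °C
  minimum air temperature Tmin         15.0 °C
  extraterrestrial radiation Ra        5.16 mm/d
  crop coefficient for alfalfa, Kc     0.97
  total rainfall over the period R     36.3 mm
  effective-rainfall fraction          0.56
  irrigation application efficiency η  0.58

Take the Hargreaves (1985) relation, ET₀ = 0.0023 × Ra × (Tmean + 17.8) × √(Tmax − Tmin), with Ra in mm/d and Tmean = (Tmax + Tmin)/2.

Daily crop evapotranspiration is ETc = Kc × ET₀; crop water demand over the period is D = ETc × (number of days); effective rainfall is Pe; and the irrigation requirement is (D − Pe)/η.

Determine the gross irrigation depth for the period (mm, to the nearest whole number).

36 mm

Tmean = (24.5 + 15.0)/2 = 19.75 °C
ET₀ = 0.0023 × 5.16 × (19.75 + 17.8) × √9.5 = 0.0023 × 5.16 × 37.55 × 3.0822 = 1.3736 mm/d
ETc = Kc × ET₀ = 0.97 × 1.3736 = 1.3324 mm/d
Crop demand D = ETc × 31 d = 1.3324 × 31 = 41.304 mm
Pe = 0.56 × 36.3 = 20.328 mm
D − Pe = 41.304 − 20.328 = 20.976 mm
Gross irrigation = 20.976 / 0.58 = 36.166 mm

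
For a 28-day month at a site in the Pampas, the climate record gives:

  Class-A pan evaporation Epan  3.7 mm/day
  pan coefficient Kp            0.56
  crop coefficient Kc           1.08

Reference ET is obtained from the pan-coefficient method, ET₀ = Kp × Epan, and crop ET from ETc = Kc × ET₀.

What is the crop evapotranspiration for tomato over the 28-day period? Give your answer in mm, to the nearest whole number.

63 mm

ET₀ = 0.56 × 3.7 = 2.0720 mm/d
ETc = Kc × ET₀ = 1.08 × 2.0720 = 2.2378 mm/d
Over 28 days: 2.2378 × 28 = 62.658 mm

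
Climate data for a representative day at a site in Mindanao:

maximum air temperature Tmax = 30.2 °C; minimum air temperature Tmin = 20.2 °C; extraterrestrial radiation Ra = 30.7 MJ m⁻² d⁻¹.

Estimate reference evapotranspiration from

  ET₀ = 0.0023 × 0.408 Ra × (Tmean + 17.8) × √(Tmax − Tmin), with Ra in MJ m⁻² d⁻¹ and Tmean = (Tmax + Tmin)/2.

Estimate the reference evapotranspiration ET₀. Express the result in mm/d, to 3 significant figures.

3.92 mm/d

Tmean = (30.2 + 20.2)/2 = 25.20 °C
0.408 Ra = 0.408 × 30.7 = 12.5256 mm/d equivalent
ET₀ = 0.0023 × 12.5256 × (25.20 + 17.8) × √10.0 = 0.0023 × 12.5256 × 43.00 × 3.1623 = 3.9174 mm/d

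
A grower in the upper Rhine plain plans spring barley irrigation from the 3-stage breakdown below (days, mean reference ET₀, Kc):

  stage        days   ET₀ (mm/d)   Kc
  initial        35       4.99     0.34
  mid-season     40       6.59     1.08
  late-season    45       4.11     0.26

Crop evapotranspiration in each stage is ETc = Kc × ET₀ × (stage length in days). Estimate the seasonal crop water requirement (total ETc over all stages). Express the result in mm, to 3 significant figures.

initial: 0.34 × 4.99 × 35 = 59.38 mm
mid-season: 1.08 × 6.59 × 40 = 284.69 mm
late-season: 0.26 × 4.11 × 45 = 48.09 mm
Seasonal total = 392.16 mm

392 mm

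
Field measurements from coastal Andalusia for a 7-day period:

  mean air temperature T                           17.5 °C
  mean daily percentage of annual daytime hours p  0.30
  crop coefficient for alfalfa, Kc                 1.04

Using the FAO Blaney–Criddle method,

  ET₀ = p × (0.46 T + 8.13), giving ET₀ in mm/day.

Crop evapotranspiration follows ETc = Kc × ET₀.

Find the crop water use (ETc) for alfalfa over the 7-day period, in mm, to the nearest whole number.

ET₀ = 0.30 × (0.46 × 17.5 + 8.13) = 0.30 × 16.180 = 4.8540 mm/d
ETc = Kc × ET₀ = 1.04 × 4.8540 = 5.0482 mm/d
Over 7 days: 5.0482 × 7 = 35.337 mm

35 mm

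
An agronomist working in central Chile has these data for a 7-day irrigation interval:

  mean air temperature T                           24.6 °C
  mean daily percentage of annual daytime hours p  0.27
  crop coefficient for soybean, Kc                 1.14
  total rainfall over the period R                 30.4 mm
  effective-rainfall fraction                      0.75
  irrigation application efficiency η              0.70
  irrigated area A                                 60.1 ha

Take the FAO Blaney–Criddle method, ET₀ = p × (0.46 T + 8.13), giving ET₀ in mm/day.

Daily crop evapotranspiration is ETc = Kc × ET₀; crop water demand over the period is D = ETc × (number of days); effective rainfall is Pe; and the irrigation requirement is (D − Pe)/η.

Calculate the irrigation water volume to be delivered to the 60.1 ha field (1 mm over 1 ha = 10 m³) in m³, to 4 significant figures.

ET₀ = 0.27 × (0.46 × 24.6 + 8.13) = 0.27 × 19.446 = 5.2504 mm/d
ETc = Kc × ET₀ = 1.14 × 5.2504 = 5.9855 mm/d
Crop demand D = ETc × 7 d = 5.9855 × 7 = 41.899 mm
Pe = 0.75 × 30.4 = 22.800 mm
D − Pe = 41.899 − 22.800 = 19.099 mm
Gross irrigation = 19.099 / 0.70 = 27.284 mm
Volume = 27.284 mm × 60.1 ha × 10 = 16397.7 m³

16400 m³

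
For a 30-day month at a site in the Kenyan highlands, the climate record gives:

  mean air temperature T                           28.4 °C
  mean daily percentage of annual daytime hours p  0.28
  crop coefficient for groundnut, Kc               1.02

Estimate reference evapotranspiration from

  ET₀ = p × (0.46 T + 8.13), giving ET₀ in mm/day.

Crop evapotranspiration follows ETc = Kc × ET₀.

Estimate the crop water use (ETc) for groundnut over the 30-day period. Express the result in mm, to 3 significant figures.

182 mm

ET₀ = 0.28 × (0.46 × 28.4 + 8.13) = 0.28 × 21.194 = 5.9343 mm/d
ETc = Kc × ET₀ = 1.02 × 5.9343 = 6.0530 mm/d
Over 30 days: 6.0530 × 30 = 181.590 mm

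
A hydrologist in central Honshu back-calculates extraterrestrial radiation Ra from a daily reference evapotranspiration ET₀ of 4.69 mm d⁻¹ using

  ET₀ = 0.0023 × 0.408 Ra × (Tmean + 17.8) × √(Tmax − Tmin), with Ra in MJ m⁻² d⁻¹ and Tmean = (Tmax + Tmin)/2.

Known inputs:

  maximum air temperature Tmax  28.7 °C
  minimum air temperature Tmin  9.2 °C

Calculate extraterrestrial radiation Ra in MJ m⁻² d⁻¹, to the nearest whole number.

31 MJ m⁻² d⁻¹

Tmean = (28.7+9.2)/2 = 18.95 °C; ΔT = 19.5
Ra = ET₀ / [0.0023 × 0.408 × (Tmean+17.8) × √ΔT]
   = 4.69 / (0.0023 × 0.408 × 36.75 × 4.4159) = 30.797 MJ m⁻² d⁻¹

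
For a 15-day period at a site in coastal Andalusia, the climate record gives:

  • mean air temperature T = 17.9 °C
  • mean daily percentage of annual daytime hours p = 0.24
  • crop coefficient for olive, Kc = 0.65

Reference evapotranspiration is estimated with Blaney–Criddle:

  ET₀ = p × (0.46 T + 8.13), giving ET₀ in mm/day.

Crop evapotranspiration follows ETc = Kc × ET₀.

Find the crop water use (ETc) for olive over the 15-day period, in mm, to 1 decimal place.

38.3 mm

ET₀ = 0.24 × (0.46 × 17.9 + 8.13) = 0.24 × 16.364 = 3.9274 mm/d
ETc = Kc × ET₀ = 0.65 × 3.9274 = 2.5528 mm/d
Over 15 days: 2.5528 × 15 = 38.292 mm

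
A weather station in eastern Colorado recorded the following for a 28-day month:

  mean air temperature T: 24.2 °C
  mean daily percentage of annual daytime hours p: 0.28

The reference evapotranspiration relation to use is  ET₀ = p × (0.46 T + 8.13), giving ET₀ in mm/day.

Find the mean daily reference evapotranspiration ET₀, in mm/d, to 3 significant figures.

ET₀ = 0.28 × (0.46 × 24.2 + 8.13) = 0.28 × 19.262 = 5.3934 mm/d

5.39 mm/d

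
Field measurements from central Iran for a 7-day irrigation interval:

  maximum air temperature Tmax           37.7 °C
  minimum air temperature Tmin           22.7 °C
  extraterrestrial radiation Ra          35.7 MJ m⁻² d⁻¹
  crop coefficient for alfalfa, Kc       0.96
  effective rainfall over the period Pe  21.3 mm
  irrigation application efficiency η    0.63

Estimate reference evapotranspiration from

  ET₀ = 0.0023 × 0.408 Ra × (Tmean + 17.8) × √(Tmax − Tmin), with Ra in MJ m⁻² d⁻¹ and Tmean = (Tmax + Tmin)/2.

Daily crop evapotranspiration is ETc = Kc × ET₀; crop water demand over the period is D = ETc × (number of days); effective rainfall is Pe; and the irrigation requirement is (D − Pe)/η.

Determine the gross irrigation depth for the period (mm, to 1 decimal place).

32.6 mm

Tmean = (37.7 + 22.7)/2 = 30.20 °C
0.408 Ra = 0.408 × 35.7 = 14.5656 mm/d equivalent
ET₀ = 0.0023 × 14.5656 × (30.20 + 17.8) × √15.0 = 0.0023 × 14.5656 × 48.00 × 3.8730 = 6.2279 mm/d
ETc = Kc × ET₀ = 0.96 × 6.2279 = 5.9788 mm/d
Crop demand D = ETc × 7 d = 5.9788 × 7 = 41.852 mm
D − Pe = 41.852 − 21.3 = 20.552 mm
Gross irrigation = 20.552 / 0.63 = 32.622 mm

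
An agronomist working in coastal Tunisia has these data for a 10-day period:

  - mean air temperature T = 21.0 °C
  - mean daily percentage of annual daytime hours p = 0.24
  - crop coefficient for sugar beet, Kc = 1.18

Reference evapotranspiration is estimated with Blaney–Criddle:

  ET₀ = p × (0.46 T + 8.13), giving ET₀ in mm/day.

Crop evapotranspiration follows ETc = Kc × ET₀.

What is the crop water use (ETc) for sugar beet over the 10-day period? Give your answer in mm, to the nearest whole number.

ET₀ = 0.24 × (0.46 × 21.0 + 8.13) = 0.24 × 17.790 = 4.2696 mm/d
ETc = Kc × ET₀ = 1.18 × 4.2696 = 5.0381 mm/d
Over 10 days: 5.0381 × 10 = 50.381 mm

50 mm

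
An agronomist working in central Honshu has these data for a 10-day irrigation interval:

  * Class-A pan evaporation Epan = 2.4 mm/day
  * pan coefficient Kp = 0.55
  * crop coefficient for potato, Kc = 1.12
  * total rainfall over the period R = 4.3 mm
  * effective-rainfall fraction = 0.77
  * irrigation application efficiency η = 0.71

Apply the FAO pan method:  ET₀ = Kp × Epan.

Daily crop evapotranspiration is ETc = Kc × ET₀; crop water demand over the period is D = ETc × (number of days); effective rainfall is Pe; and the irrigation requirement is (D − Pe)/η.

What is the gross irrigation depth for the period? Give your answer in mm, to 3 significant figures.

16.2 mm

ET₀ = 0.55 × 2.4 = 1.3200 mm/d
ETc = Kc × ET₀ = 1.12 × 1.3200 = 1.4784 mm/d
Crop demand D = ETc × 10 d = 1.4784 × 10 = 14.784 mm
Pe = 0.77 × 4.3 = 3.311 mm
D − Pe = 14.784 − 3.311 = 11.473 mm
Gross irrigation = 11.473 / 0.71 = 16.159 mm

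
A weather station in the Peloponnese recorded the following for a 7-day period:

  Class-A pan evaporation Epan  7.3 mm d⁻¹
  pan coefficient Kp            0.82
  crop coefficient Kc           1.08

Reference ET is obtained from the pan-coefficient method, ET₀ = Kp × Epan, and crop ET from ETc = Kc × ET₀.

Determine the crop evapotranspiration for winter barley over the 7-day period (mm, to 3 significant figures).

45.3 mm

ET₀ = 0.82 × 7.3 = 5.9860 mm/d
ETc = Kc × ET₀ = 1.08 × 5.9860 = 6.4649 mm/d
Over 7 days: 6.4649 × 7 = 45.254 mm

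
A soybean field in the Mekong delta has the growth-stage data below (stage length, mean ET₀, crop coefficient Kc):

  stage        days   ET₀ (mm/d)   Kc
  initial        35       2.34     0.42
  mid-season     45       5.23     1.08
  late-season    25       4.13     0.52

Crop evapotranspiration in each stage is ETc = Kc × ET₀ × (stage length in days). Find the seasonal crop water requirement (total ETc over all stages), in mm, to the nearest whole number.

initial: 0.42 × 2.34 × 35 = 34.40 mm
mid-season: 1.08 × 5.23 × 45 = 254.18 mm
late-season: 0.52 × 4.13 × 25 = 53.69 mm
Seasonal total = 342.27 mm

342 mm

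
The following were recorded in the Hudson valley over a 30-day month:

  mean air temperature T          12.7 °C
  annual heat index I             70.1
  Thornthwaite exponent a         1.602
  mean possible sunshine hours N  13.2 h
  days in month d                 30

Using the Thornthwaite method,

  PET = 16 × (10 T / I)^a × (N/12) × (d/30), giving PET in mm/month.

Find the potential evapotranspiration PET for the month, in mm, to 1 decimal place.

10T/I = 10 × 12.7 / 70.1 = 1.8117
(10T/I)^a = 1.8117^1.602 = 2.5909
Uncorrected PET = 16 × 2.5909 = 41.454 mm
Correction = (N/12)(d/30) = (13.2/12)(30/30) = 1.1000
PET = 41.454 × 1.1000 = 45.599 mm/month

45.6 mm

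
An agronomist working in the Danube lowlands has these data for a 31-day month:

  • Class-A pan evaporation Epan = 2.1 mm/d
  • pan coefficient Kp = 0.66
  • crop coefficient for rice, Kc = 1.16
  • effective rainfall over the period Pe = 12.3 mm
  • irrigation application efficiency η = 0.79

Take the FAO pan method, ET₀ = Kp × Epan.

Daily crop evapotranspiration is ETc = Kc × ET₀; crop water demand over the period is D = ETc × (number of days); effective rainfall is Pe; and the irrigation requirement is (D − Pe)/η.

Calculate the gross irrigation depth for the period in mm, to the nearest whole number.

48 mm

ET₀ = 0.66 × 2.1 = 1.3860 mm/d
ETc = Kc × ET₀ = 1.16 × 1.3860 = 1.6078 mm/d
Crop demand D = ETc × 31 d = 1.6078 × 31 = 49.842 mm
D − Pe = 49.842 − 12.3 = 37.542 mm
Gross irrigation = 37.542 / 0.79 = 47.522 mm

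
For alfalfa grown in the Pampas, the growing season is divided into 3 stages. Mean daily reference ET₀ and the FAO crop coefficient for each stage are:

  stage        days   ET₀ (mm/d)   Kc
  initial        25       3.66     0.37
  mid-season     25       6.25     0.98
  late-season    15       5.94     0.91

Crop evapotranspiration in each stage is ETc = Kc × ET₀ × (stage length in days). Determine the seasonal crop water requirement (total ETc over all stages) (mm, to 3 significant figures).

initial: 0.37 × 3.66 × 25 = 33.86 mm
mid-season: 0.98 × 6.25 × 25 = 153.13 mm
late-season: 0.91 × 5.94 × 15 = 81.08 mm
Seasonal total = 268.07 mm

268 mm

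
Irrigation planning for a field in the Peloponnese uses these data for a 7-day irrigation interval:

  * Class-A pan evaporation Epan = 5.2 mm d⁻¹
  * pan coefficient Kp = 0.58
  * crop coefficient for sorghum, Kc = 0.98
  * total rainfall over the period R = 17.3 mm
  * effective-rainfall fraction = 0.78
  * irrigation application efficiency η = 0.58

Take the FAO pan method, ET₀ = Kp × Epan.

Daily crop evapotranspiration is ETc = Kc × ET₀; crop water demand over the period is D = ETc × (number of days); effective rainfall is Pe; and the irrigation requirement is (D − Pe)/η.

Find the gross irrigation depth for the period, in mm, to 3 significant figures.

ET₀ = 0.58 × 5.2 = 3.0160 mm/d
ETc = Kc × ET₀ = 0.98 × 3.0160 = 2.9557 mm/d
Crop demand D = ETc × 7 d = 2.9557 × 7 = 20.690 mm
Pe = 0.78 × 17.3 = 13.494 mm
D − Pe = 20.690 − 13.494 = 7.196 mm
Gross irrigation = 7.196 / 0.58 = 12.407 mm

12.4 mm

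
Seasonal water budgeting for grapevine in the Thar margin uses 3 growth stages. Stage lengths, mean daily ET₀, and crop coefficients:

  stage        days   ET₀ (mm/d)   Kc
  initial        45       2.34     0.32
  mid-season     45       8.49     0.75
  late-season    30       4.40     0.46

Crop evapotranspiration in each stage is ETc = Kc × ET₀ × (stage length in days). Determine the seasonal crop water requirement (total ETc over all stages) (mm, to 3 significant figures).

381 mm

initial: 0.32 × 2.34 × 45 = 33.70 mm
mid-season: 0.75 × 8.49 × 45 = 286.54 mm
late-season: 0.46 × 4.40 × 30 = 60.72 mm
Seasonal total = 380.96 mm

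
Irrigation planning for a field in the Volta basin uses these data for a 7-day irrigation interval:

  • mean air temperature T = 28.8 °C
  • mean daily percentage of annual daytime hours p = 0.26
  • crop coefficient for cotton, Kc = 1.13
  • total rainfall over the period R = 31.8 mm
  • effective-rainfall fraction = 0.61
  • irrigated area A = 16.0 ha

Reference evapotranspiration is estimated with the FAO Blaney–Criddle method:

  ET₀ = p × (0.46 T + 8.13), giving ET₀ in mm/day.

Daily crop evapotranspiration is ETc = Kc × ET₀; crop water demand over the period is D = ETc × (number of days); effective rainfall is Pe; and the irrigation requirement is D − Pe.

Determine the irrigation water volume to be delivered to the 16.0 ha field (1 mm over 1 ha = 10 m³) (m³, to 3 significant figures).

ET₀ = 0.26 × (0.46 × 28.8 + 8.13) = 0.26 × 21.378 = 5.5583 mm/d
ETc = Kc × ET₀ = 1.13 × 5.5583 = 6.2809 mm/d
Crop demand D = ETc × 7 d = 6.2809 × 7 = 43.966 mm
Pe = 0.61 × 31.8 = 19.398 mm
D − Pe = 43.966 − 19.398 = 24.568 mm
Volume = 24.568 mm × 16.0 ha × 10 = 3930.9 m³

3930 m³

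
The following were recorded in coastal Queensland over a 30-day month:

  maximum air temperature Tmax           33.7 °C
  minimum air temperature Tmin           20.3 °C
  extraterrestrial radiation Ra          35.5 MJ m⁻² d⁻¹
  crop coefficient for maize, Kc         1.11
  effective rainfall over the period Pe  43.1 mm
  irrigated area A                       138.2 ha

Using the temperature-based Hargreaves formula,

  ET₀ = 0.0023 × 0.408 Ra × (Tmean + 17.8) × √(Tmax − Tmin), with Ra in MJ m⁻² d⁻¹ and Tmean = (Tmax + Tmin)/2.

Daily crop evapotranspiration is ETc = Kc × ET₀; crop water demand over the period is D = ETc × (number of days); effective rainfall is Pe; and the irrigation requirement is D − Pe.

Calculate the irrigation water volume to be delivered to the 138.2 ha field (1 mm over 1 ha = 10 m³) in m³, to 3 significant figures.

Tmean = (33.7 + 20.3)/2 = 27.00 °C
0.408 Ra = 0.408 × 35.5 = 14.4840 mm/d equivalent
ET₀ = 0.0023 × 14.4840 × (27.00 + 17.8) × √13.4 = 0.0023 × 14.4840 × 44.80 × 3.6606 = 5.4632 mm/d
ETc = Kc × ET₀ = 1.11 × 5.4632 = 6.0642 mm/d
Crop demand D = ETc × 30 d = 6.0642 × 30 = 181.926 mm
D − Pe = 181.926 − 43.1 = 138.826 mm
Volume = 138.826 mm × 138.2 ha × 10 = 191857.5 m³

192000 m³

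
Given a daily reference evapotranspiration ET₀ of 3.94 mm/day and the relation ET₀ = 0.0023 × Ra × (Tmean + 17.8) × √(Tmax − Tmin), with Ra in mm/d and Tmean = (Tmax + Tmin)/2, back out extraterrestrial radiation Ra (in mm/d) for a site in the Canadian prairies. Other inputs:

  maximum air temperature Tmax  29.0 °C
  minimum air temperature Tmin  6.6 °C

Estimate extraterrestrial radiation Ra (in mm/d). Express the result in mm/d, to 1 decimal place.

Tmean = 17.80 °C; √ΔT = 4.7329
Ra = ET₀ / [0.0023 × (Tmean+17.8) × √ΔT] = 3.94 / (0.0023 × 35.60 × 4.7329) = 10.167 mm/d

10.2 mm/d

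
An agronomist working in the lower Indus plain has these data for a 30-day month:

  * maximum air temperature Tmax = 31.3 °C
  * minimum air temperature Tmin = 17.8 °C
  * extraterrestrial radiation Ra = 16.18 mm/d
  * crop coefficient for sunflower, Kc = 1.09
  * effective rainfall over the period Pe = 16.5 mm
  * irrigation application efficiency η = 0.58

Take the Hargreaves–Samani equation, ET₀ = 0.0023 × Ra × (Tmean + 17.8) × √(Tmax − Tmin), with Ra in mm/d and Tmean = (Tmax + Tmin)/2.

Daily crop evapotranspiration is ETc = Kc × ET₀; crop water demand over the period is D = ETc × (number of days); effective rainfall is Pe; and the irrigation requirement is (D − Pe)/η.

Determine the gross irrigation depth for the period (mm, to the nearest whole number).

Tmean = (31.3 + 17.8)/2 = 24.55 °C
ET₀ = 0.0023 × 16.18 × (24.55 + 17.8) × √13.5 = 0.0023 × 16.18 × 42.35 × 3.6742 = 5.7906 mm/d
ETc = Kc × ET₀ = 1.09 × 5.7906 = 6.3118 mm/d
Crop demand D = ETc × 30 d = 6.3118 × 30 = 189.354 mm
D − Pe = 189.354 − 16.5 = 172.854 mm
Gross irrigation = 172.854 / 0.58 = 298.024 mm

298 mm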